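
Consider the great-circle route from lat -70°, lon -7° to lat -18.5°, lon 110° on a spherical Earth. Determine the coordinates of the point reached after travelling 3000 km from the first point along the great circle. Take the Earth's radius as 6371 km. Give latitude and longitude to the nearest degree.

The haversine formula gives a central angle δ ≈ 1.419 rad (81.3°) between the endpoints. The total great-circle distance is δ·R ≈ 1.419 × 6371 ≈ 9042 km, so the target fraction is f = 3000/9042 ≈ 0.332.
Interpolate at f ≈ 0.332 with slerp weights a = sin((1−f)δ)/sin δ ≈ 0.822, b = sin(fδ)/sin δ ≈ 0.459.
p = a·p₁ + b·p₂ ≈ (0.130, 0.375, -0.918); φ = arcsin(p_z) ≈ -66.63°, λ = atan2(p_y, p_x) ≈ 70.84°.

≈ lat -67°, lon 71°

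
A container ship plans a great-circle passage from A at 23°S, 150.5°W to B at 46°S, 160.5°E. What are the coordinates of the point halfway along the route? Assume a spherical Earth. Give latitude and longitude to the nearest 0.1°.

Write both endpoints as unit vectors p₁, p₂ with components (cos φ cos λ, cos φ sin λ, sin φ).
The central angle between the endpoints is δ = arccos(p₁·p₂) ≈ 0.795 rad (45.5°).
Interpolate at f = 1/2 with slerp weights a = sin((1−f)δ)/sin δ ≈ 0.542, b = sin(fδ)/sin δ ≈ 0.542.
p = a·p₁ + b·p₂ ≈ (-0.789, -0.120, -0.602); φ = arcsin(p_z) ≈ -37.01°, λ = atan2(p_y, p_x) ≈ -171.35°.

≈ 37.0°S, 171.4°W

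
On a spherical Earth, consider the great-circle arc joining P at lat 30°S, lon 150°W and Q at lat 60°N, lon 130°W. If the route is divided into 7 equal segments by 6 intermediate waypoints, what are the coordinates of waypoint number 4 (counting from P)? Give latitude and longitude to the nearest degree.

≈ lat 22°N, lon 142°W

The haversine formula gives a central angle δ ≈ 1.597 rad (91.5°) between the endpoints.
Interpolate at f = 4/7 with slerp weights a = sin((1−f)δ)/sin δ ≈ 0.632, b = sin(fδ)/sin δ ≈ 0.791.
p = a·p₁ + b·p₂ ≈ (-0.729, -0.577, 0.369); φ = arcsin(p_z) ≈ 21.66°, λ = atan2(p_y, p_x) ≈ -141.63°.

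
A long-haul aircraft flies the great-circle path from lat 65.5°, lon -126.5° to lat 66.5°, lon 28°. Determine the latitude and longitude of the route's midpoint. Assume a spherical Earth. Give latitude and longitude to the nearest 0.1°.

≈ lat 84.4°, lon -54.2°

The haversine formula gives a central angle δ ≈ 0.816 rad (46.7°) between the endpoints.
Interpolate at f = 1/2 with slerp weights a = sin((1−f)δ)/sin δ ≈ 0.545, b = sin(fδ)/sin δ ≈ 0.545.
p = a·p₁ + b·p₂ ≈ (0.057, -0.080, 0.995); φ = arcsin(p_z) ≈ 84.37°, λ = atan2(p_y, p_x) ≈ -54.20°.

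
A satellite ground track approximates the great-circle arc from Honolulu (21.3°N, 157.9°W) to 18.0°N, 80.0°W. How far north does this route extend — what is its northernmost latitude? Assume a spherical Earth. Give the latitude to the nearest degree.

The great circle lies in the plane with unit normal n̂ = (p₁ × p₂)/|p₁ × p₂|.
Here n̂_z ≈ +0.908; the vertex latitude is φ_max = arccos|n̂_z| ≈ 24.8°.

≈ 25°N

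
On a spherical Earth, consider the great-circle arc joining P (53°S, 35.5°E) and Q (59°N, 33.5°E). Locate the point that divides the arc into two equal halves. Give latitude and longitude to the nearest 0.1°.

≈ (3.0°N, 34.6°E)

Convert each endpoint to a unit vector on the sphere (x = cos φ cos λ, y = cos φ sin λ, z = sin φ).
The central angle between the endpoints is δ = arccos(p₁·p₂) ≈ 1.955 rad (112.0°).
Interpolate at f = 1/2 with slerp weights a = sin((1−f)δ)/sin δ ≈ 0.894, b = sin(fδ)/sin δ ≈ 0.894.
p = a·p₁ + b·p₂ ≈ (0.822, 0.567, 0.052); φ = arcsin(p_z) ≈ 3.00°, λ = atan2(p_y, p_x) ≈ 34.58°.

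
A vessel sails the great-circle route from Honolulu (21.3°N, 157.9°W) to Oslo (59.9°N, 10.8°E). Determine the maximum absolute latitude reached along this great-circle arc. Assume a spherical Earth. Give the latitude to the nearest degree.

≈ 85°N

The great circle lies in the plane with unit normal n̂ = (p₁ × p₂)/|p₁ × p₂|.
Here n̂_z ≈ +0.093; the vertex latitude is φ_max = arccos|n̂_z| ≈ 84.7°.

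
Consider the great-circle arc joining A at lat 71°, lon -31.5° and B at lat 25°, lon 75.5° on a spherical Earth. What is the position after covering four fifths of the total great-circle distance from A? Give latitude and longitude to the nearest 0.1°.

≈ lat 38.4°, lon 69.5°

Convert each endpoint to a unit vector on the sphere (x = cos φ cos λ, y = cos φ sin λ, z = sin φ).
The central angle between the endpoints is δ = arccos(p₁·p₂) ≈ 1.252 rad (71.7°).
Interpolate at f = 4/5 with slerp weights a = sin((1−f)δ)/sin δ ≈ 0.261, b = sin(fδ)/sin δ ≈ 0.887.
p = a·p₁ + b·p₂ ≈ (0.274, 0.734, 0.622); φ = arcsin(p_z) ≈ 38.43°, λ = atan2(p_y, p_x) ≈ 69.55°.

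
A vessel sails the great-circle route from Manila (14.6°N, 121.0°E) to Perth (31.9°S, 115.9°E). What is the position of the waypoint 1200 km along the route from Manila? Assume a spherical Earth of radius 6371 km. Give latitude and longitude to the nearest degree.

≈ 4°N, 120°E

From cos δ = sin φ₁ sin φ₂ + cos φ₁ cos φ₂ cos Δλ, the central angle is δ ≈ 0.816 rad (46.8°). The total great-circle distance is δ·R ≈ 0.816 × 6371 ≈ 5199 km, so the target fraction is f = 1200/5199 ≈ 0.231.
Interpolate at f ≈ 0.231 with slerp weights a = sin((1−f)δ)/sin δ ≈ 0.806, b = sin(fδ)/sin δ ≈ 0.257.
p = a·p₁ + b·p₂ ≈ (-0.497, 0.865, 0.067); φ = arcsin(p_z) ≈ 3.86°, λ = atan2(p_y, p_x) ≈ 119.89°.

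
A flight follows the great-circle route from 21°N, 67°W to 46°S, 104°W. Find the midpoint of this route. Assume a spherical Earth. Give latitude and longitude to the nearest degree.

≈ 13°S, 83°W

From cos δ = sin φ₁ sin φ₂ + cos φ₁ cos φ₂ cos Δλ, the central angle is δ ≈ 1.308 rad (74.9°).
Interpolate at f = 1/2 with slerp weights a = sin((1−f)δ)/sin δ ≈ 0.630, b = sin(fδ)/sin δ ≈ 0.630.
p = a·p₁ + b·p₂ ≈ (0.124, -0.966, -0.227); φ = arcsin(p_z) ≈ -13.14°, λ = atan2(p_y, p_x) ≈ -82.69°.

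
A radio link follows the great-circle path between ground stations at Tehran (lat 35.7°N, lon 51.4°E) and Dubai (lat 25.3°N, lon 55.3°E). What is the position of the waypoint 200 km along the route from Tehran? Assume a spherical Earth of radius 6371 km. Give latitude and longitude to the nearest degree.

≈ lat 34°N, lon 52°E

From cos δ = sin φ₁ sin φ₂ + cos φ₁ cos φ₂ cos Δλ, the central angle is δ ≈ 0.191 rad (10.9°). The total great-circle distance is δ·R ≈ 0.191 × 6371 ≈ 1215 km, so the target fraction is f = 200/1215 ≈ 0.165.
Interpolate at f ≈ 0.165 with slerp weights a = sin((1−f)δ)/sin δ ≈ 0.837, b = sin(fδ)/sin δ ≈ 0.166.
p = a·p₁ + b·p₂ ≈ (0.509, 0.654, 0.559); φ = arcsin(p_z) ≈ 34.00°, λ = atan2(p_y, p_x) ≈ 52.10°.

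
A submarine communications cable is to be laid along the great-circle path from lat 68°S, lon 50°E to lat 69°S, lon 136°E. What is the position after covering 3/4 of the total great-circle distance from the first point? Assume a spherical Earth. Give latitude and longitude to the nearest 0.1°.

≈ lat 72.7°S, lon 116.9°E

From cos δ = sin φ₁ sin φ₂ + cos φ₁ cos φ₂ cos Δλ, the central angle is δ ≈ 0.505 rad (29.0°).
Interpolate at f = 3/4 with slerp weights a = sin((1−f)δ)/sin δ ≈ 0.260, b = sin(fδ)/sin δ ≈ 0.764.
p = a·p₁ + b·p₂ ≈ (-0.134, 0.265, -0.955); φ = arcsin(p_z) ≈ -72.72°, λ = atan2(p_y, p_x) ≈ 116.89°.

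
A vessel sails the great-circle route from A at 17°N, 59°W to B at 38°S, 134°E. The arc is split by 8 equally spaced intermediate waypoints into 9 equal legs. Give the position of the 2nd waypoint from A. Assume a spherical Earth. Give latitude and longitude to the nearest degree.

Write both endpoints as unit vectors p₁, p₂ with components (cos φ cos λ, cos φ sin λ, sin φ).
The central angle between the endpoints is δ = arccos(p₁·p₂) ≈ 2.724 rad (156.1°).
Interpolate at f = 2/9 with slerp weights a = sin((1−f)δ)/sin δ ≈ 2.107, b = sin(fδ)/sin δ ≈ 1.405.
p = a·p₁ + b·p₂ ≈ (0.269, -0.931, -0.249); φ = arcsin(p_z) ≈ -14.42°, λ = atan2(p_y, p_x) ≈ -73.90°.

≈ 14°S, 74°W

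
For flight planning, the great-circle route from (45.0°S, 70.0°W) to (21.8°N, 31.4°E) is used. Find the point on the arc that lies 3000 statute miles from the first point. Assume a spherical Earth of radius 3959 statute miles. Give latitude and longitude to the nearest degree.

Convert each endpoint to a unit vector on the sphere (x = cos φ cos λ, y = cos φ sin λ, z = sin φ).
The central angle between the endpoints is δ = arccos(p₁·p₂) ≈ 1.974 rad (113.1°). The total great-circle distance is δ·R ≈ 1.974 × 3959 ≈ 7815 mi, so the target fraction is f = 3000/7815 ≈ 0.384.
Interpolate at f ≈ 0.384 with slerp weights a = sin((1−f)δ)/sin δ ≈ 1.020, b = sin(fδ)/sin δ ≈ 0.747.
p = a·p₁ + b·p₂ ≈ (0.839, -0.316, -0.443); φ = arcsin(p_z) ≈ -26.32°, λ = atan2(p_y, p_x) ≈ -20.64°.

≈ (26°S, 21°W)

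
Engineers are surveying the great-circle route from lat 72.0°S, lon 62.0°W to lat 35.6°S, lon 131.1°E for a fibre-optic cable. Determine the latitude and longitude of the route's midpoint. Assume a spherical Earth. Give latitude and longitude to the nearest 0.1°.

≈ lat 71.4°S, lon 138.9°E

Write both endpoints as unit vectors p₁, p₂ with components (cos φ cos λ, cos φ sin λ, sin φ).
The central angle between the endpoints is δ = arccos(p₁·p₂) ≈ 1.257 rad (72.0°).
Interpolate at f = 1/2 with slerp weights a = sin((1−f)δ)/sin δ ≈ 0.618, b = sin(fδ)/sin δ ≈ 0.618.
p = a·p₁ + b·p₂ ≈ (-0.241, 0.210, -0.948); φ = arcsin(p_z) ≈ -71.37°, λ = atan2(p_y, p_x) ≈ 138.89°.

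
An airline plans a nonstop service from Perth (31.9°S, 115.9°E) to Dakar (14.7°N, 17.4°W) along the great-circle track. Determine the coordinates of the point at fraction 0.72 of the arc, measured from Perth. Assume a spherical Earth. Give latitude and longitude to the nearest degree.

Convert each endpoint to a unit vector on the sphere (x = cos φ cos λ, y = cos φ sin λ, z = sin φ).
The central angle between the endpoints is δ = arccos(p₁·p₂) ≈ 2.342 rad (134.2°).
Interpolate at f = 0.72 with slerp weights a = sin((1−f)δ)/sin δ ≈ 0.851, b = sin(fδ)/sin δ ≈ 1.386.
p = a·p₁ + b·p₂ ≈ (0.964, 0.249, -0.098); φ = arcsin(p_z) ≈ -5.62°, λ = atan2(p_y, p_x) ≈ 14.48°.

≈ 6°S, 14°E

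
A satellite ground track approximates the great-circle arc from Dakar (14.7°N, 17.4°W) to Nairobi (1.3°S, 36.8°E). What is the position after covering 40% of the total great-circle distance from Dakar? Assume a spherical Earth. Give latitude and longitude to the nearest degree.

The haversine formula gives a central angle δ ≈ 0.977 rad (56.0°) between the endpoints.
Interpolate at f = 0.40 with slerp weights a = sin((1−f)δ)/sin δ ≈ 0.667, b = sin(fδ)/sin δ ≈ 0.460.
p = a·p₁ + b·p₂ ≈ (0.984, 0.082, 0.159); φ = arcsin(p_z) ≈ 9.14°, λ = atan2(p_y, p_x) ≈ 4.77°.

≈ (9°N, 5°E)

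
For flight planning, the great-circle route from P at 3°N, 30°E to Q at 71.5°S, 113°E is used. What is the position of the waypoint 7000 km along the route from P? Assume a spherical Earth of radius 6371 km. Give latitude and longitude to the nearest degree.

Convert each endpoint to a unit vector on the sphere (x = cos φ cos λ, y = cos φ sin λ, z = sin φ).
The central angle between the endpoints is δ = arccos(p₁·p₂) ≈ 1.582 rad (90.6°). The total great-circle distance is δ·R ≈ 1.582 × 6371 ≈ 10078 km, so the target fraction is f = 7000/10078 ≈ 0.695.
Interpolate at f ≈ 0.695 with slerp weights a = sin((1−f)δ)/sin δ ≈ 0.465, b = sin(fδ)/sin δ ≈ 0.891.
p = a·p₁ + b·p₂ ≈ (0.291, 0.492, -0.820); φ = arcsin(p_z) ≈ -55.12°, λ = atan2(p_y, p_x) ≈ 59.37°.

≈ 55°S, 59°E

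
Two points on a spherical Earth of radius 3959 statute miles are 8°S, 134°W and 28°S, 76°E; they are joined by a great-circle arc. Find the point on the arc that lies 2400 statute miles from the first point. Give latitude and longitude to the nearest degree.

The haversine formula gives a central angle δ ≈ 2.335 rad (133.8°) between the endpoints. The total great-circle distance is δ·R ≈ 2.335 × 3959 ≈ 9244 mi, so the target fraction is f = 2400/9244 ≈ 0.260.
Interpolate at f ≈ 0.260 with slerp weights a = sin((1−f)δ)/sin δ ≈ 1.368, b = sin(fδ)/sin δ ≈ 0.789.
p = a·p₁ + b·p₂ ≈ (-0.772, -0.298, -0.561); φ = arcsin(p_z) ≈ -34.11°, λ = atan2(p_y, p_x) ≈ -158.88°.

≈ 34°S, 159°W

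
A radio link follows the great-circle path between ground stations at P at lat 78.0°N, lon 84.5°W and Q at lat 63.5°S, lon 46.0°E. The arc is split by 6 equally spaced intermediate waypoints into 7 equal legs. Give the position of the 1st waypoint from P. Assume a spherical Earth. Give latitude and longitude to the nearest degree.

From cos δ = sin φ₁ sin φ₂ + cos φ₁ cos φ₂ cos Δλ, the central angle is δ ≈ 2.781 rad (159.3°).
Interpolate at f = 1/7 with slerp weights a = sin((1−f)δ)/sin δ ≈ 1.948, b = sin(fδ)/sin δ ≈ 1.096.
p = a·p₁ + b·p₂ ≈ (0.379, -0.051, 0.924); φ = arcsin(p_z) ≈ 67.54°, λ = atan2(p_y, p_x) ≈ -7.71°.

≈ lat 68°N, lon 8°W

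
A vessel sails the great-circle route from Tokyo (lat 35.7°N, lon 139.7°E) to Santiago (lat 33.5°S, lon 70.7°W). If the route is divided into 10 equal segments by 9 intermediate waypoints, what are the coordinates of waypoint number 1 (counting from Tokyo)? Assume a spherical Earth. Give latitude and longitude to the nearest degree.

Write both endpoints as unit vectors p₁, p₂ with components (cos φ cos λ, cos φ sin λ, sin φ).
The central angle between the endpoints is δ = arccos(p₁·p₂) ≈ 2.705 rad (155.0°).
Interpolate at f = 1/10 with slerp weights a = sin((1−f)δ)/sin δ ≈ 1.536, b = sin(fδ)/sin δ ≈ 0.632.
p = a·p₁ + b·p₂ ≈ (-0.777, 0.310, 0.548); φ = arcsin(p_z) ≈ 33.21°, λ = atan2(p_y, p_x) ≈ 158.28°.

≈ lat 33°N, lon 158°E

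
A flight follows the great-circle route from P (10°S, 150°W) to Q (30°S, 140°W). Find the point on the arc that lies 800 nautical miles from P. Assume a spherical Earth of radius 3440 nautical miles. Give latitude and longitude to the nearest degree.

From cos δ = sin φ₁ sin φ₂ + cos φ₁ cos φ₂ cos Δλ, the central angle is δ ≈ 0.385 rad (22.1°). The total great-circle distance is δ·R ≈ 0.385 × 3440 ≈ 1325 nmi, so the target fraction is f = 800/1325 ≈ 0.604.
Interpolate at f ≈ 0.604 with slerp weights a = sin((1−f)δ)/sin δ ≈ 0.405, b = sin(fδ)/sin δ ≈ 0.613.
p = a·p₁ + b·p₂ ≈ (-0.752, -0.541, -0.377); φ = arcsin(p_z) ≈ -22.15°, λ = atan2(p_y, p_x) ≈ -144.28°.

≈ (22°S, 144°W)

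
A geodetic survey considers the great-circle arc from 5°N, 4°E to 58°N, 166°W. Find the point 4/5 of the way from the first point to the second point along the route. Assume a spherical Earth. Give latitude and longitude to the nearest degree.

Convert each endpoint to a unit vector on the sphere (x = cos φ cos λ, y = cos φ sin λ, z = sin φ).
The central angle between the endpoints is δ = arccos(p₁·p₂) ≈ 2.033 rad (116.5°).
Interpolate at f = 4/5 with slerp weights a = sin((1−f)δ)/sin δ ≈ 0.442, b = sin(fδ)/sin δ ≈ 1.116.
p = a·p₁ + b·p₂ ≈ (-0.134, -0.112, 0.985); φ = arcsin(p_z) ≈ 79.91°, λ = atan2(p_y, p_x) ≈ -140.13°.

≈ 80°N, 140°W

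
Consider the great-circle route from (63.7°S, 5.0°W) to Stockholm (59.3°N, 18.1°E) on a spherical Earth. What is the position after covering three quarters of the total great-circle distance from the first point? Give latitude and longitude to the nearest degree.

Convert each endpoint to a unit vector on the sphere (x = cos φ cos λ, y = cos φ sin λ, z = sin φ).
The central angle between the endpoints is δ = arccos(p₁·p₂) ≈ 2.169 rad (124.2°).
Interpolate at f = 3/4 with slerp weights a = sin((1−f)δ)/sin δ ≈ 0.624, b = sin(fδ)/sin δ ≈ 1.208.
p = a·p₁ + b·p₂ ≈ (0.862, 0.167, 0.479); φ = arcsin(p_z) ≈ 28.62°, λ = atan2(p_y, p_x) ≈ 11.00°.

≈ (29°N, 11°E)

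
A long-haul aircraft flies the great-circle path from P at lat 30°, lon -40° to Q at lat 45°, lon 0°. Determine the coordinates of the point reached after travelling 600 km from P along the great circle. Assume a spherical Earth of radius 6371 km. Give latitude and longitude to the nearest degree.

≈ lat 33°, lon -35°

Write both endpoints as unit vectors p₁, p₂ with components (cos φ cos λ, cos φ sin λ, sin φ).
The central angle between the endpoints is δ = arccos(p₁·p₂) ≈ 0.605 rad (34.6°). The total great-circle distance is δ·R ≈ 0.605 × 6371 ≈ 3853 km, so the target fraction is f = 600/3853 ≈ 0.156.
Interpolate at f ≈ 0.156 with slerp weights a = sin((1−f)δ)/sin δ ≈ 0.859, b = sin(fδ)/sin δ ≈ 0.165.
p = a·p₁ + b·p₂ ≈ (0.687, -0.478, 0.547); φ = arcsin(p_z) ≈ 33.14°, λ = atan2(p_y, p_x) ≈ -34.85°.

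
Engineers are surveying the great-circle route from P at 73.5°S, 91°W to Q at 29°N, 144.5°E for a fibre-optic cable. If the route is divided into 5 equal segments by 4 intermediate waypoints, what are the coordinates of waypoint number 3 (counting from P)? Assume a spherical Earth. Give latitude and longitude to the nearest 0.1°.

From cos δ = sin φ₁ sin φ₂ + cos φ₁ cos φ₂ cos Δλ, the central angle is δ ≈ 2.221 rad (127.3°).
Interpolate at f = 3/5 with slerp weights a = sin((1−f)δ)/sin δ ≈ 0.975, b = sin(fδ)/sin δ ≈ 1.221.
p = a·p₁ + b·p₂ ≈ (-0.874, 0.343, -0.343); φ = arcsin(p_z) ≈ -20.06°, λ = atan2(p_y, p_x) ≈ 158.57°.

≈ 20.1°S, 158.6°E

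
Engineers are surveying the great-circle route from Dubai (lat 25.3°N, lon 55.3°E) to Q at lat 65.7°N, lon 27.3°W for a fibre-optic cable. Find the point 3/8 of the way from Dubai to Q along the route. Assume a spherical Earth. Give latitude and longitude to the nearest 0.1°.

≈ lat 45.9°N, lon 39.9°E

Write both endpoints as unit vectors p₁, p₂ with components (cos φ cos λ, cos φ sin λ, sin φ).
The central angle between the endpoints is δ = arccos(p₁·p₂) ≈ 1.118 rad (64.1°).
Interpolate at f = 3/8 with slerp weights a = sin((1−f)δ)/sin δ ≈ 0.715, b = sin(fδ)/sin δ ≈ 0.453.
p = a·p₁ + b·p₂ ≈ (0.534, 0.446, 0.718); φ = arcsin(p_z) ≈ 45.92°, λ = atan2(p_y, p_x) ≈ 39.90°.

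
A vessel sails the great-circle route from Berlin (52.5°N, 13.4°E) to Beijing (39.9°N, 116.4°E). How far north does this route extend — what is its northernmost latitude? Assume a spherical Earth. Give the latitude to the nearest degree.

≈ 60°N

The great circle lies in the plane with unit normal n̂ = (p₁ × p₂)/|p₁ × p₂|.
Here n̂_z ≈ +0.497; the vertex latitude is φ_max = arccos|n̂_z| ≈ 60.2°.
Check via Clairaut: cos φ_max = |cos φ₁| · sin C = cos(52.5°)·sin(54.8°) ≈ 0.497, again giving ≈ 60.2°.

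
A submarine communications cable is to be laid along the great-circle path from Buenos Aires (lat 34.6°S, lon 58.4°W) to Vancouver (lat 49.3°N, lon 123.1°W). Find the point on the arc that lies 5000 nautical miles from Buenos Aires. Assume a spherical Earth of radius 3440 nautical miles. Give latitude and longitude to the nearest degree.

Write both endpoints as unit vectors p₁, p₂ with components (cos φ cos λ, cos φ sin λ, sin φ).
The central angle between the endpoints is δ = arccos(p₁·p₂) ≈ 1.773 rad (101.6°). The total great-circle distance is δ·R ≈ 1.773 × 3440 ≈ 6100 nmi, so the target fraction is f = 5000/6100 ≈ 0.820.
Interpolate at f ≈ 0.820 with slerp weights a = sin((1−f)δ)/sin δ ≈ 0.321, b = sin(fδ)/sin δ ≈ 1.014.
p = a·p₁ + b·p₂ ≈ (-0.223, -0.779, 0.586); φ = arcsin(p_z) ≈ 35.90°, λ = atan2(p_y, p_x) ≈ -105.95°.

≈ lat 36°N, lon 106°W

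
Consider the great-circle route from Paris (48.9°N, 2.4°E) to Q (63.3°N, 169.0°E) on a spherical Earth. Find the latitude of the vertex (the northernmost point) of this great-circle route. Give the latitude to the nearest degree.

The great circle lies in the plane with unit normal n̂ = (p₁ × p₂)/|p₁ × p₂|.
Here n̂_z ≈ +0.074; the vertex latitude is φ_max = arccos|n̂_z| ≈ 85.7°.
Check via Clairaut: cos φ_max = |cos φ₁| · sin C = cos(48.9°)·sin(6.5°) ≈ 0.074, again giving ≈ 85.7°.

≈ 86°N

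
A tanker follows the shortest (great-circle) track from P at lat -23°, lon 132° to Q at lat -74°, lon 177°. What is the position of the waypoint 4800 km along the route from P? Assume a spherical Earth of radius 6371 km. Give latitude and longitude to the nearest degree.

The haversine formula gives a central angle δ ≈ 0.982 rad (56.3°) between the endpoints. The total great-circle distance is δ·R ≈ 0.982 × 6371 ≈ 6259 km, so the target fraction is f = 4800/6259 ≈ 0.767.
Interpolate at f ≈ 0.767 with slerp weights a = sin((1−f)δ)/sin δ ≈ 0.273, b = sin(fδ)/sin δ ≈ 0.822.
p = a·p₁ + b·p₂ ≈ (-0.394, 0.199, -0.897); φ = arcsin(p_z) ≈ -63.79°, λ = atan2(p_y, p_x) ≈ 153.28°.

≈ lat -64°, lon 153°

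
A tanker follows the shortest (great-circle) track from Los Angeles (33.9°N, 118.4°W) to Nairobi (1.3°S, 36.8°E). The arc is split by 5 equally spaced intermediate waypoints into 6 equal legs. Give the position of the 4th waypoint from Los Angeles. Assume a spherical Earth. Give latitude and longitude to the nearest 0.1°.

Write both endpoints as unit vectors p₁, p₂ with components (cos φ cos λ, cos φ sin λ, sin φ).
The central angle between the endpoints is δ = arccos(p₁·p₂) ≈ 2.443 rad (140.0°).
Interpolate at f = 4/6 with slerp weights a = sin((1−f)δ)/sin δ ≈ 1.131, b = sin(fδ)/sin δ ≈ 1.553.
p = a·p₁ + b·p₂ ≈ (0.796, 0.104, 0.596); φ = arcsin(p_z) ≈ 36.57°, λ = atan2(p_y, p_x) ≈ 7.44°.

≈ (36.6°N, 7.4°E)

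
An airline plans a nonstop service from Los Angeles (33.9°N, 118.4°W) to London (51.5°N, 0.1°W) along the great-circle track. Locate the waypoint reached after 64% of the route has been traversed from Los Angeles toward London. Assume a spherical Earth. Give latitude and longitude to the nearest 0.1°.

The haversine formula gives a central angle δ ≈ 1.378 rad (79.0°) between the endpoints.
Interpolate at f = 0.64 with slerp weights a = sin((1−f)δ)/sin δ ≈ 0.485, b = sin(fδ)/sin δ ≈ 0.787.
p = a·p₁ + b·p₂ ≈ (0.298, -0.355, 0.886); φ = arcsin(p_z) ≈ 62.38°, λ = atan2(p_y, p_x) ≈ -49.97°.

≈ 62.4°N, 50.0°W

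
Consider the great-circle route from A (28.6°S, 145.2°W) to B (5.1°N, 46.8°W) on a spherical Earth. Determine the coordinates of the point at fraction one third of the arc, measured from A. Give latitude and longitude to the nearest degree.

≈ (23°S, 109°W)

Convert each endpoint to a unit vector on the sphere (x = cos φ cos λ, y = cos φ sin λ, z = sin φ).
The central angle between the endpoints is δ = arccos(p₁·p₂) ≈ 1.742 rad (99.8°).
Interpolate at f = 1/3 with slerp weights a = sin((1−f)δ)/sin δ ≈ 0.931, b = sin(fδ)/sin δ ≈ 0.557.
p = a·p₁ + b·p₂ ≈ (-0.292, -0.871, -0.396); φ = arcsin(p_z) ≈ -23.34°, λ = atan2(p_y, p_x) ≈ -108.51°.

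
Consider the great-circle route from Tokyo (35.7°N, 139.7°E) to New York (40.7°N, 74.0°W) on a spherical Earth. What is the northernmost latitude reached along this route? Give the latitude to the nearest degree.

The great circle lies in the plane with unit normal n̂ = (p₁ × p₂)/|p₁ × p₂|.
Here n̂_z ≈ +0.345; the vertex latitude is φ_max = arccos|n̂_z| ≈ 69.8°.

≈ 70°N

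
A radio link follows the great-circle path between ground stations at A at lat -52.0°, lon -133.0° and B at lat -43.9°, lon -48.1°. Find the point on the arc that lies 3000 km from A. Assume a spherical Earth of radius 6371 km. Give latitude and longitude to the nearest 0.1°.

≈ lat -56.3°, lon -86.6°

From cos δ = sin φ₁ sin φ₂ + cos φ₁ cos φ₂ cos Δλ, the central angle is δ ≈ 0.945 rad (54.1°). The total great-circle distance is δ·R ≈ 0.945 × 6371 ≈ 6020 km, so the target fraction is f = 3000/6020 ≈ 0.498.
Interpolate at f ≈ 0.498 with slerp weights a = sin((1−f)δ)/sin δ ≈ 0.563, b = sin(fδ)/sin δ ≈ 0.560.
p = a·p₁ + b·p₂ ≈ (0.033, -0.554, -0.832); φ = arcsin(p_z) ≈ -56.30°, λ = atan2(p_y, p_x) ≈ -86.60°.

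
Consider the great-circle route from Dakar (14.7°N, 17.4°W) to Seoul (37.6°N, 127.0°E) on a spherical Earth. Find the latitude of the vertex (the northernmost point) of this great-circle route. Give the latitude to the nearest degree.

≈ 60°N

The great circle lies in the plane with unit normal n̂ = (p₁ × p₂)/|p₁ × p₂|.
Here n̂_z ≈ +0.505; the vertex latitude is φ_max = arccos|n̂_z| ≈ 59.7°.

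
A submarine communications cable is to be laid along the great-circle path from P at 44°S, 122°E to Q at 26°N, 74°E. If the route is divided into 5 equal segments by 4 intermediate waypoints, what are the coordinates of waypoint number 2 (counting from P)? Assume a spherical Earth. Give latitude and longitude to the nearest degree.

Write both endpoints as unit vectors p₁, p₂ with components (cos φ cos λ, cos φ sin λ, sin φ).
The central angle between the endpoints is δ = arccos(p₁·p₂) ≈ 1.442 rad (82.6°).
Interpolate at f = 2/5 with slerp weights a = sin((1−f)δ)/sin δ ≈ 0.768, b = sin(fδ)/sin δ ≈ 0.550.
p = a·p₁ + b·p₂ ≈ (-0.156, 0.943, -0.292); φ = arcsin(p_z) ≈ -16.99°, λ = atan2(p_y, p_x) ≈ 99.41°.

≈ 17°S, 99°E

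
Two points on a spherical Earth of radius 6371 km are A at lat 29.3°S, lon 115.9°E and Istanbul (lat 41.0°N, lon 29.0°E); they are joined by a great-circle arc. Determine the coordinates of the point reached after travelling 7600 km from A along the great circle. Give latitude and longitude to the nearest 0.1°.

Write both endpoints as unit vectors p₁, p₂ with components (cos φ cos λ, cos φ sin λ, sin φ).
The central angle between the endpoints is δ = arccos(p₁·p₂) ≈ 1.860 rad (106.6°). The total great-circle distance is δ·R ≈ 1.860 × 6371 ≈ 11852 km, so the target fraction is f = 7600/11852 ≈ 0.641.
Interpolate at f ≈ 0.641 with slerp weights a = sin((1−f)δ)/sin δ ≈ 0.646, b = sin(fδ)/sin δ ≈ 0.970.
p = a·p₁ + b·p₂ ≈ (0.394, 0.861, 0.320); φ = arcsin(p_z) ≈ 18.67°, λ = atan2(p_y, p_x) ≈ 65.41°.

≈ lat 18.7°N, lon 65.4°E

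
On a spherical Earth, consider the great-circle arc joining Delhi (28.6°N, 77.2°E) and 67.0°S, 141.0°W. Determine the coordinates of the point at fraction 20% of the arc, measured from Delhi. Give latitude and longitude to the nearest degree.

≈ 3°N, 86°E

Write both endpoints as unit vectors p₁, p₂ with components (cos φ cos λ, cos φ sin λ, sin φ).
The central angle between the endpoints is δ = arccos(p₁·p₂) ≈ 2.361 rad (135.3°).
Interpolate at f = 0.20 with slerp weights a = sin((1−f)δ)/sin δ ≈ 1.349, b = sin(fδ)/sin δ ≈ 0.646.
p = a·p₁ + b·p₂ ≈ (0.066, 0.996, 0.051); φ = arcsin(p_z) ≈ 2.94°, λ = atan2(p_y, p_x) ≈ 86.19°.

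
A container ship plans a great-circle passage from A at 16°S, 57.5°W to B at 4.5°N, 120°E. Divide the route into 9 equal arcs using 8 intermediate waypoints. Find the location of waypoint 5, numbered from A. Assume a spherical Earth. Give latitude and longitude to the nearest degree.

From cos δ = sin φ₁ sin φ₂ + cos φ₁ cos φ₂ cos Δλ, the central angle is δ ≈ 2.936 rad (168.2°).
Interpolate at f = 5/9 with slerp weights a = sin((1−f)δ)/sin δ ≈ 4.735, b = sin(fδ)/sin δ ≈ 4.898.
p = a·p₁ + b·p₂ ≈ (0.004, 0.390, -0.921); φ = arcsin(p_z) ≈ -67.03°, λ = atan2(p_y, p_x) ≈ 89.42°.

≈ 67°S, 89°E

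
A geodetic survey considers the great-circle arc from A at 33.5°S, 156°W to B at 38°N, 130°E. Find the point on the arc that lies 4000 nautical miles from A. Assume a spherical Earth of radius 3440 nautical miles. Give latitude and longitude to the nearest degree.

≈ 16°N, 157°E

Write both endpoints as unit vectors p₁, p₂ with components (cos φ cos λ, cos φ sin λ, sin φ).
The central angle between the endpoints is δ = arccos(p₁·p₂) ≈ 1.730 rad (99.1°). The total great-circle distance is δ·R ≈ 1.730 × 3440 ≈ 5952 nmi, so the target fraction is f = 4000/5952 ≈ 0.672.
Interpolate at f ≈ 0.672 with slerp weights a = sin((1−f)δ)/sin δ ≈ 0.544, b = sin(fδ)/sin δ ≈ 0.930.
p = a·p₁ + b·p₂ ≈ (-0.886, 0.377, 0.272); φ = arcsin(p_z) ≈ 15.78°, λ = atan2(p_y, p_x) ≈ 156.96°.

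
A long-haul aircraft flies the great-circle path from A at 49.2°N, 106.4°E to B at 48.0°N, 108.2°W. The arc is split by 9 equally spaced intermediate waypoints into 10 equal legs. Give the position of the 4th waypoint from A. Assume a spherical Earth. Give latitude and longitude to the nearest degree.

≈ 74°N, 152°E

Write both endpoints as unit vectors p₁, p₂ with components (cos φ cos λ, cos φ sin λ, sin φ).
The central angle between the endpoints is δ = arccos(p₁·p₂) ≈ 1.367 rad (78.3°).
Interpolate at f = 4/10 with slerp weights a = sin((1−f)δ)/sin δ ≈ 0.747, b = sin(fδ)/sin δ ≈ 0.531.
p = a·p₁ + b·p₂ ≈ (-0.249, 0.131, 0.960); φ = arcsin(p_z) ≈ 73.69°, λ = atan2(p_y, p_x) ≈ 152.30°.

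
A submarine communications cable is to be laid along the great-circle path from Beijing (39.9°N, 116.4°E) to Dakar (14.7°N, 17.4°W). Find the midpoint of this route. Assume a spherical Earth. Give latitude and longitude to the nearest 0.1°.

≈ 51.8°N, 34.4°E

Convert each endpoint to a unit vector on the sphere (x = cos φ cos λ, y = cos φ sin λ, z = sin φ).
The central angle between the endpoints is δ = arccos(p₁·p₂) ≈ 1.929 rad (110.5°).
Interpolate at f = 1/2 with slerp weights a = sin((1−f)δ)/sin δ ≈ 0.878, b = sin(fδ)/sin δ ≈ 0.878.
p = a·p₁ + b·p₂ ≈ (0.511, 0.349, 0.786); φ = arcsin(p_z) ≈ 51.78°, λ = atan2(p_y, p_x) ≈ 34.36°.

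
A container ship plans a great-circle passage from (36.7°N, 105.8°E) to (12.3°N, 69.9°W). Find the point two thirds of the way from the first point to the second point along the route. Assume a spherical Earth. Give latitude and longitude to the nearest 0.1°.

≈ (55.7°N, 64.3°W)

The haversine formula gives a central angle δ ≈ 2.283 rad (130.8°) between the endpoints.
Interpolate at f = 2/3 with slerp weights a = sin((1−f)δ)/sin δ ≈ 0.912, b = sin(fδ)/sin δ ≈ 1.320.
p = a·p₁ + b·p₂ ≈ (0.244, -0.508, 0.826); φ = arcsin(p_z) ≈ 55.69°, λ = atan2(p_y, p_x) ≈ -64.32°.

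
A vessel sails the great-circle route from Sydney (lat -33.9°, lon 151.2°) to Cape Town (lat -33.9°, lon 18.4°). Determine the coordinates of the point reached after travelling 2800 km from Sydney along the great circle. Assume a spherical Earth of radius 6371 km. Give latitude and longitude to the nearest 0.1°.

≈ lat -51.5°, lon 126.3°

Convert each endpoint to a unit vector on the sphere (x = cos φ cos λ, y = cos φ sin λ, z = sin φ).
The central angle between the endpoints is δ = arccos(p₁·p₂) ≈ 1.728 rad (99.0°). The total great-circle distance is δ·R ≈ 1.728 × 6371 ≈ 11012 km, so the target fraction is f = 2800/11012 ≈ 0.254.
Interpolate at f ≈ 0.254 with slerp weights a = sin((1−f)δ)/sin δ ≈ 0.973, b = sin(fδ)/sin δ ≈ 0.431.
p = a·p₁ + b·p₂ ≈ (-0.368, 0.502, -0.783); φ = arcsin(p_z) ≈ -51.51°, λ = atan2(p_y, p_x) ≈ 126.26°.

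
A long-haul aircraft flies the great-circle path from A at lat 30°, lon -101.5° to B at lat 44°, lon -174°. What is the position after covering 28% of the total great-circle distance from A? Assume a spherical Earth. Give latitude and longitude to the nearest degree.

≈ lat 38°, lon -118°

Write both endpoints as unit vectors p₁, p₂ with components (cos φ cos λ, cos φ sin λ, sin φ).
The central angle between the endpoints is δ = arccos(p₁·p₂) ≈ 1.007 rad (57.7°).
Interpolate at f = 0.28 with slerp weights a = sin((1−f)δ)/sin δ ≈ 0.785, b = sin(fδ)/sin δ ≈ 0.329.
p = a·p₁ + b·p₂ ≈ (-0.371, -0.691, 0.621); φ = arcsin(p_z) ≈ 38.38°, λ = atan2(p_y, p_x) ≈ -118.24°.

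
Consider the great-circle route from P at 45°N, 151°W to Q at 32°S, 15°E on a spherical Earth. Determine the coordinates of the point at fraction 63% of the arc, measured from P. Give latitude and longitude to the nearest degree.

≈ 20°N, 18°W

Write both endpoints as unit vectors p₁, p₂ with components (cos φ cos λ, cos φ sin λ, sin φ).
The central angle between the endpoints is δ = arccos(p₁·p₂) ≈ 2.846 rad (163.0°).
Interpolate at f = 0.63 with slerp weights a = sin((1−f)δ)/sin δ ≈ 2.980, b = sin(fδ)/sin δ ≈ 3.346.
p = a·p₁ + b·p₂ ≈ (0.898, -0.287, 0.334); φ = arcsin(p_z) ≈ 19.53°, λ = atan2(p_y, p_x) ≈ -17.75°.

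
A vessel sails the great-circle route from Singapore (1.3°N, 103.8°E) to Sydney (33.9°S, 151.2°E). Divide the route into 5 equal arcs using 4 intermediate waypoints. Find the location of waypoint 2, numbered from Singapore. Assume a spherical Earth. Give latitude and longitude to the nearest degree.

≈ 14°S, 121°E

Convert each endpoint to a unit vector on the sphere (x = cos φ cos λ, y = cos φ sin λ, z = sin φ).
The central angle between the endpoints is δ = arccos(p₁·p₂) ≈ 0.990 rad (56.7°).
Interpolate at f = 2/5 with slerp weights a = sin((1−f)δ)/sin δ ≈ 0.669, b = sin(fδ)/sin δ ≈ 0.461.
p = a·p₁ + b·p₂ ≈ (-0.495, 0.834, -0.242); φ = arcsin(p_z) ≈ -14.01°, λ = atan2(p_y, p_x) ≈ 120.69°.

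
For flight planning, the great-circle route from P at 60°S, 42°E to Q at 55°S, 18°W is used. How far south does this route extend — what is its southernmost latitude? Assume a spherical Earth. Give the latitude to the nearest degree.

The great circle lies in the plane with unit normal n̂ = (p₁ × p₂)/|p₁ × p₂|.
Here n̂_z ≈ -0.476; the vertex latitude is φ_max = arccos|n̂_z| ≈ 61.6°.
Check via Clairaut: cos φ_max = |cos φ₁| · sin C = cos(60.0°)·sin(108.0°) ≈ 0.476, again giving ≈ 61.6°.

≈ 62°S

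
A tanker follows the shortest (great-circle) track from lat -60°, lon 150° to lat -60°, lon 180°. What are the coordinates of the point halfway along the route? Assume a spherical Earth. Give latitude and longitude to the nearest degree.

The haversine formula gives a central angle δ ≈ 0.260 rad (14.9°) between the endpoints.
Interpolate at f = 1/2 with slerp weights a = sin((1−f)δ)/sin δ ≈ 0.504, b = sin(fδ)/sin δ ≈ 0.504.
p = a·p₁ + b·p₂ ≈ (-0.470, 0.126, -0.873); φ = arcsin(p_z) ≈ -60.85°, λ = atan2(p_y, p_x) ≈ 165.00°.

≈ lat -61°, lon 165°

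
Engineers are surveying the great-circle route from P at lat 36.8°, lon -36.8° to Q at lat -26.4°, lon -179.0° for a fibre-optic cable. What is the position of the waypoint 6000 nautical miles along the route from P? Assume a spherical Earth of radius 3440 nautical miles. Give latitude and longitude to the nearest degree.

Convert each endpoint to a unit vector on the sphere (x = cos φ cos λ, y = cos φ sin λ, z = sin φ).
The central angle between the endpoints is δ = arccos(p₁·p₂) ≈ 2.555 rad (146.4°). The total great-circle distance is δ·R ≈ 2.555 × 3440 ≈ 8791 nmi, so the target fraction is f = 6000/8791 ≈ 0.683.
Interpolate at f ≈ 0.683 with slerp weights a = sin((1−f)δ)/sin δ ≈ 1.311, b = sin(fδ)/sin δ ≈ 1.781.
p = a·p₁ + b·p₂ ≈ (-0.754, -0.657, -0.006); φ = arcsin(p_z) ≈ -0.37°, λ = atan2(p_y, p_x) ≈ -138.96°.

≈ lat 0°, lon -139°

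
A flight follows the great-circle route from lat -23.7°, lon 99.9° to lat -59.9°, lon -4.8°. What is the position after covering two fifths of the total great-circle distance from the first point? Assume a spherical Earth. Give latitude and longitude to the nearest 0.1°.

≈ lat -48.6°, lon 77.3°

Write both endpoints as unit vectors p₁, p₂ with components (cos φ cos λ, cos φ sin λ, sin φ).
The central angle between the endpoints is δ = arccos(p₁·p₂) ≈ 1.337 rad (76.6°).
Interpolate at f = 2/5 with slerp weights a = sin((1−f)δ)/sin δ ≈ 0.739, b = sin(fδ)/sin δ ≈ 0.524.
p = a·p₁ + b·p₂ ≈ (0.146, 0.645, -0.750); φ = arcsin(p_z) ≈ -48.63°, λ = atan2(p_y, p_x) ≈ 77.28°.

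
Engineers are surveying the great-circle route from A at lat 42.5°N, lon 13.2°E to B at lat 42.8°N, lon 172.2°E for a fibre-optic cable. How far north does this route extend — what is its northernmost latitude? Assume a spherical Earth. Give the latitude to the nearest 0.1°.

≈ 78.8°N

The great circle lies in the plane with unit normal n̂ = (p₁ × p₂)/|p₁ × p₂|.
Here n̂_z ≈ +0.194; the vertex latitude is φ_max = arccos|n̂_z| ≈ 78.8°.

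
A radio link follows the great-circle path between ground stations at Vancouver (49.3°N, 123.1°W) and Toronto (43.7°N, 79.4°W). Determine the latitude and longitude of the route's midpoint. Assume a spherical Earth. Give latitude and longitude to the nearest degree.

From cos δ = sin φ₁ sin φ₂ + cos φ₁ cos φ₂ cos Δλ, the central angle is δ ≈ 0.526 rad (30.2°).
Interpolate at f = 1/2 with slerp weights a = sin((1−f)δ)/sin δ ≈ 0.518, b = sin(fδ)/sin δ ≈ 0.518.
p = a·p₁ + b·p₂ ≈ (-0.116, -0.651, 0.750); φ = arcsin(p_z) ≈ 48.62°, λ = atan2(p_y, p_x) ≈ -100.07°.

≈ 49°N, 100°W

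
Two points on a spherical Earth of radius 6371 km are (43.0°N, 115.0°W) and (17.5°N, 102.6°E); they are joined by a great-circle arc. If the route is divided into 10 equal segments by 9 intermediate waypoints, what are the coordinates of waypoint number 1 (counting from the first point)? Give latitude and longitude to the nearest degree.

Convert each endpoint to a unit vector on the sphere (x = cos φ cos λ, y = cos φ sin λ, z = sin φ).
The central angle between the endpoints is δ = arccos(p₁·p₂) ≈ 1.926 rad (110.3°).
Interpolate at f = 1/10 with slerp weights a = sin((1−f)δ)/sin δ ≈ 1.052, b = sin(fδ)/sin δ ≈ 0.204.
p = a·p₁ + b·p₂ ≈ (-0.368, -0.508, 0.779); φ = arcsin(p_z) ≈ 51.18°, λ = atan2(p_y, p_x) ≈ -125.92°.

≈ (51°N, 126°W)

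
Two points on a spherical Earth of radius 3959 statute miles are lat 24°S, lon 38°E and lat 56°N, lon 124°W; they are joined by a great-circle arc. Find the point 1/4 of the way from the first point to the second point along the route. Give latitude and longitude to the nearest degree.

From cos δ = sin φ₁ sin φ₂ + cos φ₁ cos φ₂ cos Δλ, the central angle is δ ≈ 2.538 rad (145.4°).
Interpolate at f = 1/4 with slerp weights a = sin((1−f)δ)/sin δ ≈ 1.664, b = sin(fδ)/sin δ ≈ 1.044.
p = a·p₁ + b·p₂ ≈ (0.872, 0.452, 0.188); φ = arcsin(p_z) ≈ 10.85°, λ = atan2(p_y, p_x) ≈ 27.42°.

≈ lat 11°N, lon 27°E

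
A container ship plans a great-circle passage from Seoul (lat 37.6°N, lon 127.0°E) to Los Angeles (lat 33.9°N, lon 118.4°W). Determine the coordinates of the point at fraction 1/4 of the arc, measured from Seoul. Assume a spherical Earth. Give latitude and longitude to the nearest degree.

The haversine formula gives a central angle δ ≈ 1.504 rad (86.2°) between the endpoints.
Interpolate at f = 1/4 with slerp weights a = sin((1−f)δ)/sin δ ≈ 0.906, b = sin(fδ)/sin δ ≈ 0.368.
p = a·p₁ + b·p₂ ≈ (-0.577, 0.304, 0.758); φ = arcsin(p_z) ≈ 49.27°, λ = atan2(p_y, p_x) ≈ 152.20°.

≈ lat 49°N, lon 152°E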